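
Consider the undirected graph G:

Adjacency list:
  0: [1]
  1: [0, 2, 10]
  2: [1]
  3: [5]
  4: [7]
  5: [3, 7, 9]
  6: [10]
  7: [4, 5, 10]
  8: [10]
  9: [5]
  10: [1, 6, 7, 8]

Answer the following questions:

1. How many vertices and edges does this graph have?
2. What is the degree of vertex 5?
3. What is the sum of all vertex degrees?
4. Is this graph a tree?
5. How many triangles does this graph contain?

Count: 11 vertices, 10 edges.
Vertex 5 has neighbors [3, 7, 9], degree = 3.
Handshaking lemma: 2 * 10 = 20.
A graph is a tree iff it is connected and has exactly n-1 edges. This graph is connected (all 11 vertices in one component) and has 11-1 = 10 edges. It is a tree.
Number of triangles = 0.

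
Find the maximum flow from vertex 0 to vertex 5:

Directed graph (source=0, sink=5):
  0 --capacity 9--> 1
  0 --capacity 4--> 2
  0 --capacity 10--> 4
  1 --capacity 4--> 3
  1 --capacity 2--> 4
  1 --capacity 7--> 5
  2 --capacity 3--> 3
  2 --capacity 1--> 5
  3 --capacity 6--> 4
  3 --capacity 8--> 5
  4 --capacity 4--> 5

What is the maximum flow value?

Computing max flow:
  Flow on (0->1): 9/9
  Flow on (0->2): 4/4
  Flow on (0->4): 4/10
  Flow on (1->3): 2/4
  Flow on (1->5): 7/7
  Flow on (2->3): 3/3
  Flow on (2->5): 1/1
  Flow on (3->5): 5/8
  Flow on (4->5): 4/4
Maximum flow = 17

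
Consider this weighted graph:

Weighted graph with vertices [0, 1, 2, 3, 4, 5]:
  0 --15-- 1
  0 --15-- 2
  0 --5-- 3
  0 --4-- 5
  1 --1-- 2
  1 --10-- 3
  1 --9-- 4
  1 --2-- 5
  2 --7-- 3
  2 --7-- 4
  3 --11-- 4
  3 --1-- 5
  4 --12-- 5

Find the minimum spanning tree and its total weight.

Applying Kruskal's algorithm (sort edges by weight, add if no cycle):
  Add (1,2) w=1
  Add (3,5) w=1
  Add (1,5) w=2
  Add (0,5) w=4
  Skip (0,3) w=5 (creates cycle)
  Add (2,4) w=7
  Skip (2,3) w=7 (creates cycle)
  Skip (1,4) w=9 (creates cycle)
  Skip (1,3) w=10 (creates cycle)
  Skip (3,4) w=11 (creates cycle)
  Skip (4,5) w=12 (creates cycle)
  Skip (0,1) w=15 (creates cycle)
  Skip (0,2) w=15 (creates cycle)
MST weight = 15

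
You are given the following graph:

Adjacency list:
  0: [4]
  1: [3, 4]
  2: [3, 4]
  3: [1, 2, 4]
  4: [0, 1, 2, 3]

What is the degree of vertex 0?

Vertex 0 has neighbors [4], so deg(0) = 1.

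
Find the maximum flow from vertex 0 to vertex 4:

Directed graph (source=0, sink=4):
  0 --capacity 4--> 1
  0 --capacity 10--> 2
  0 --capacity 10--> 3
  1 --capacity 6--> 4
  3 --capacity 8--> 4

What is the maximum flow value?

Computing max flow:
  Flow on (0->1): 4/4
  Flow on (0->3): 8/10
  Flow on (1->4): 4/6
  Flow on (3->4): 8/8
Maximum flow = 12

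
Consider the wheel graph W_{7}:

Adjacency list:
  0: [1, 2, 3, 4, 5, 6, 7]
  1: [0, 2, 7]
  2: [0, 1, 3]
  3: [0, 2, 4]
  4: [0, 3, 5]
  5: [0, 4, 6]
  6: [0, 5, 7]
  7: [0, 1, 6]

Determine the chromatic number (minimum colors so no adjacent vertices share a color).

W_{7} = C_{7} plus a hub adjacent to every cycle vertex.
The outer cycle needs 3 colors (odd cycle); the hub is adjacent to all of them so needs a fresh color.
Chromatic number = 3 + 1 = 4.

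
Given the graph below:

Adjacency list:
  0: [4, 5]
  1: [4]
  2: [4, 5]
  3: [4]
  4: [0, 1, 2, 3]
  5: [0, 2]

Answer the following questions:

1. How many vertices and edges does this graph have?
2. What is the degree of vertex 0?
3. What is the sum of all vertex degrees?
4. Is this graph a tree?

Count: 6 vertices, 6 edges.
Vertex 0 has neighbors [4, 5], degree = 2.
Handshaking lemma: 2 * 6 = 12.
A tree on 6 vertices has 5 edges. This graph has 6 edges (1 extra). Not a tree.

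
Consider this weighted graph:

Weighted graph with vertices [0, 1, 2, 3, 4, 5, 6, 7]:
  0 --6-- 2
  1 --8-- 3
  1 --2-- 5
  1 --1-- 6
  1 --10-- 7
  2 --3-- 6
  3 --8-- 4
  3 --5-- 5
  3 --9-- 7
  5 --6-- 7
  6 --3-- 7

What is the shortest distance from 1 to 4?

Using Dijkstra's algorithm from vertex 1:
Shortest path: 1 -> 5 -> 3 -> 4
Total weight: 2 + 5 + 8 = 15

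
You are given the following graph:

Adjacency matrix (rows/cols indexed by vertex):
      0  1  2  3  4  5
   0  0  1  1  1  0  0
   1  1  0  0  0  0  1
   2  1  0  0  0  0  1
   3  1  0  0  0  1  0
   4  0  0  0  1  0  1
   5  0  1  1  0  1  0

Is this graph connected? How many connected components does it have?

Checking connectivity: the graph has 1 connected component(s).
All vertices are reachable from each other. The graph IS connected.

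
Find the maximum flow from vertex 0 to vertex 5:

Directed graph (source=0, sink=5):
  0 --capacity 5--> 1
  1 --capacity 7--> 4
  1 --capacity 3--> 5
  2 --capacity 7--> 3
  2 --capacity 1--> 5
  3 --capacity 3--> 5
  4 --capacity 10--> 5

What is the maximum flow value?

Computing max flow:
  Flow on (0->1): 5/5
  Flow on (1->4): 2/7
  Flow on (1->5): 3/3
  Flow on (4->5): 2/10
Maximum flow = 5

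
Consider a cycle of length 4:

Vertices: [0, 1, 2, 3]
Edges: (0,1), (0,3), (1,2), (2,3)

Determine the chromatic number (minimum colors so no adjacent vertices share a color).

This is an even cycle (C_4). Even cycles are bipartite.
Chromatic number = 2.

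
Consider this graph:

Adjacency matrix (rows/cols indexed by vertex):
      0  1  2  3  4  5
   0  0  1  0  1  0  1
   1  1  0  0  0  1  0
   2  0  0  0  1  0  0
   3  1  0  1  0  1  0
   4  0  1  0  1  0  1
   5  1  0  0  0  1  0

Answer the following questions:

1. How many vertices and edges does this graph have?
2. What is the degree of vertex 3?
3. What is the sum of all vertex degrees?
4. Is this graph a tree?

Count: 6 vertices, 7 edges.
Vertex 3 has neighbors [0, 2, 4], degree = 3.
Handshaking lemma: 2 * 7 = 14.
A tree on 6 vertices has 5 edges. This graph has 7 edges (2 extra). Not a tree.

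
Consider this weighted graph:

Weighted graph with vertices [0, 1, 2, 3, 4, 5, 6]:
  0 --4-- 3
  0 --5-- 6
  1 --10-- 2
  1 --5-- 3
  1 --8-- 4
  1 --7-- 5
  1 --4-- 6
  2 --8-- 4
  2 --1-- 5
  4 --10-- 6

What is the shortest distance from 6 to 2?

Using Dijkstra's algorithm from vertex 6:
Shortest path: 6 -> 1 -> 5 -> 2
Total weight: 4 + 7 + 1 = 12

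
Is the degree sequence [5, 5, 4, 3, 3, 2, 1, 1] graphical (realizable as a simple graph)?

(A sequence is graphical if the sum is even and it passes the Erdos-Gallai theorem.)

Sum of degrees = 24. Sum is even and passes Erdos-Gallai. The sequence IS graphical.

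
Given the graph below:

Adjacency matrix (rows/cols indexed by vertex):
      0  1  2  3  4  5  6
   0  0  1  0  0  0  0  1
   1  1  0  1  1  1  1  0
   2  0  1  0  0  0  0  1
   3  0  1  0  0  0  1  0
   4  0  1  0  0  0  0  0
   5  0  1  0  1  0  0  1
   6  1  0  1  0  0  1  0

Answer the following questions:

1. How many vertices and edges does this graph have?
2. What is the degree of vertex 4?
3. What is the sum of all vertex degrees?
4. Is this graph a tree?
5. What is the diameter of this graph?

Count: 7 vertices, 9 edges.
Vertex 4 has neighbors [1], degree = 1.
Handshaking lemma: 2 * 9 = 18.
A tree on 7 vertices has 6 edges. This graph has 9 edges (3 extra). Not a tree.
Diameter (longest shortest path) = 3.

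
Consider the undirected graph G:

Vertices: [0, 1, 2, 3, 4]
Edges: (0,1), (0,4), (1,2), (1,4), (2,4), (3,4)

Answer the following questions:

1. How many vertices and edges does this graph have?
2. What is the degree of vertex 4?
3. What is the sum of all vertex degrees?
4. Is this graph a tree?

Count: 5 vertices, 6 edges.
Vertex 4 has neighbors [0, 1, 2, 3], degree = 4.
Handshaking lemma: 2 * 6 = 12.
A tree on 5 vertices has 4 edges. This graph has 6 edges (2 extra). Not a tree.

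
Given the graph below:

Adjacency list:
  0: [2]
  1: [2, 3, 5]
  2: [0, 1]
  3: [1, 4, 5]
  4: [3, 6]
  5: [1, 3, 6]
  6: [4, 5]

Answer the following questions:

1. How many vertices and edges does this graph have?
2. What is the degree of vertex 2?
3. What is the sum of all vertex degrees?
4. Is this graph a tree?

Count: 7 vertices, 8 edges.
Vertex 2 has neighbors [0, 1], degree = 2.
Handshaking lemma: 2 * 8 = 16.
A tree on 7 vertices has 6 edges. This graph has 8 edges (2 extra). Not a tree.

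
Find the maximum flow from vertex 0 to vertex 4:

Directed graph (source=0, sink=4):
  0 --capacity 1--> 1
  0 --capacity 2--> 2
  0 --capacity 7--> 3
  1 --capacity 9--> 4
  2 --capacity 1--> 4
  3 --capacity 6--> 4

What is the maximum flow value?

Computing max flow:
  Flow on (0->1): 1/1
  Flow on (0->2): 1/2
  Flow on (0->3): 6/7
  Flow on (1->4): 1/9
  Flow on (2->4): 1/1
  Flow on (3->4): 6/6
Maximum flow = 8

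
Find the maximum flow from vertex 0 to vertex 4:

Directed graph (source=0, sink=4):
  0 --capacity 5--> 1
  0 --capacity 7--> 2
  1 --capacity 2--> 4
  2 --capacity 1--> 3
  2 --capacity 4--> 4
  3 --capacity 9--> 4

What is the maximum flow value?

Computing max flow:
  Flow on (0->1): 2/5
  Flow on (0->2): 5/7
  Flow on (1->4): 2/2
  Flow on (2->3): 1/1
  Flow on (2->4): 4/4
  Flow on (3->4): 1/9
Maximum flow = 7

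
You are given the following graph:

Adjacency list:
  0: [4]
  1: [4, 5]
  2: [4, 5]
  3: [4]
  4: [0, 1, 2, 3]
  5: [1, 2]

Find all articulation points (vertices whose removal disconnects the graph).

An articulation point is a vertex whose removal disconnects the graph.
Articulation points: [4]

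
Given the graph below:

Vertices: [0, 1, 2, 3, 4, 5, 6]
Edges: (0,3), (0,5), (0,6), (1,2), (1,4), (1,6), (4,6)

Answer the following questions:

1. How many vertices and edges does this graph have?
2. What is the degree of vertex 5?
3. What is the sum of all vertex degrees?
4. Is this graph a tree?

Count: 7 vertices, 7 edges.
Vertex 5 has neighbors [0], degree = 1.
Handshaking lemma: 2 * 7 = 14.
A tree on 7 vertices has 6 edges. This graph has 7 edges (1 extra). Not a tree.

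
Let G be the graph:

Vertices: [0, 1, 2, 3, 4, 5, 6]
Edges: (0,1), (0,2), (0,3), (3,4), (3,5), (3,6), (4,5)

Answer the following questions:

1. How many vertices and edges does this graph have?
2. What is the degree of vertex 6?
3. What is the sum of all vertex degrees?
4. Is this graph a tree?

Count: 7 vertices, 7 edges.
Vertex 6 has neighbors [3], degree = 1.
Handshaking lemma: 2 * 7 = 14.
A tree on 7 vertices has 6 edges. This graph has 7 edges (1 extra). Not a tree.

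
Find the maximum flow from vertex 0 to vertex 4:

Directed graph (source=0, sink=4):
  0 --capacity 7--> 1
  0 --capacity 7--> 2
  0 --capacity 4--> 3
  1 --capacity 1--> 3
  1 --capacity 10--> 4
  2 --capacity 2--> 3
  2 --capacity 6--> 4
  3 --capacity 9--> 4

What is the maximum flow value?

Computing max flow:
  Flow on (0->1): 7/7
  Flow on (0->2): 7/7
  Flow on (0->3): 4/4
  Flow on (1->4): 7/10
  Flow on (2->3): 1/2
  Flow on (2->4): 6/6
  Flow on (3->4): 5/9
Maximum flow = 18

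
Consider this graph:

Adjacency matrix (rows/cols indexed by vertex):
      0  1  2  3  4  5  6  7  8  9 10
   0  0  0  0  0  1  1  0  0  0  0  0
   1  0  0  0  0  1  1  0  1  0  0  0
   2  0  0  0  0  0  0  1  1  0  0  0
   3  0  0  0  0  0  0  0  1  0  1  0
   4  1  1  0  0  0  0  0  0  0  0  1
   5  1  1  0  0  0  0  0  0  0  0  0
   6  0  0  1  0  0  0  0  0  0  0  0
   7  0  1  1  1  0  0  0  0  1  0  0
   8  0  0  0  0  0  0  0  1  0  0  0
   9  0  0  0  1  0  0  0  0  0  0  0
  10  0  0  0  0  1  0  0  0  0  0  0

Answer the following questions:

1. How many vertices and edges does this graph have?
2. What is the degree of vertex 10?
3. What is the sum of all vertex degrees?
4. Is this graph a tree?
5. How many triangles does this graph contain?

Count: 11 vertices, 11 edges.
Vertex 10 has neighbors [4], degree = 1.
Handshaking lemma: 2 * 11 = 22.
A tree on 11 vertices has 10 edges. This graph has 11 edges (1 extra). Not a tree.
Number of triangles = 0.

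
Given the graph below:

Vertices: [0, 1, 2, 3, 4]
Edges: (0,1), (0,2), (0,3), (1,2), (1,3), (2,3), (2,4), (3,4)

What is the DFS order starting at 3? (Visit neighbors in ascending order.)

DFS from vertex 3 (neighbors processed in ascending order):
Visit order: 3, 0, 1, 2, 4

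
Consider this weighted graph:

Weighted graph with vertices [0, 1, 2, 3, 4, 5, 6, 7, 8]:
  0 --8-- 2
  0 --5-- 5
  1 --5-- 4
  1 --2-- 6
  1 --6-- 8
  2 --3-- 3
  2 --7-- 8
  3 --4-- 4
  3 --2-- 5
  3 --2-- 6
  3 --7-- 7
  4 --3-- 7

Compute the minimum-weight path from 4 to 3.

Using Dijkstra's algorithm from vertex 4:
Shortest path: 4 -> 3
Total weight: 4 = 4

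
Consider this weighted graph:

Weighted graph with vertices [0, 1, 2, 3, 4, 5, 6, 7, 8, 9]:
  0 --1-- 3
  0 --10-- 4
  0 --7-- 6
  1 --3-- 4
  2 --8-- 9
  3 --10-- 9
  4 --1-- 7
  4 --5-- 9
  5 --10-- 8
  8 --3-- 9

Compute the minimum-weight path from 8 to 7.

Using Dijkstra's algorithm from vertex 8:
Shortest path: 8 -> 9 -> 4 -> 7
Total weight: 3 + 5 + 1 = 9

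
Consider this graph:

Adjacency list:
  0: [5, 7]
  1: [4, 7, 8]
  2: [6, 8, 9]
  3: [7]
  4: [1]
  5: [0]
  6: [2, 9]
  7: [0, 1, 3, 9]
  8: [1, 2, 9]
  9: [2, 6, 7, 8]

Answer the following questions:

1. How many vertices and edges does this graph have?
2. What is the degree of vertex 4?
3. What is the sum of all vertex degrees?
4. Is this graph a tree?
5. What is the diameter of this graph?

Count: 10 vertices, 12 edges.
Vertex 4 has neighbors [1], degree = 1.
Handshaking lemma: 2 * 12 = 24.
A tree on 10 vertices has 9 edges. This graph has 12 edges (3 extra). Not a tree.
Diameter (longest shortest path) = 4.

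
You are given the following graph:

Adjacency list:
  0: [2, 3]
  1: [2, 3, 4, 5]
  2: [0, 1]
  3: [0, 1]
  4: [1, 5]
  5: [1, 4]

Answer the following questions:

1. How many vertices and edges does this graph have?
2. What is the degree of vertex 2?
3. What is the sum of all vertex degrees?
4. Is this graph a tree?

Count: 6 vertices, 7 edges.
Vertex 2 has neighbors [0, 1], degree = 2.
Handshaking lemma: 2 * 7 = 14.
A tree on 6 vertices has 5 edges. This graph has 7 edges (2 extra). Not a tree.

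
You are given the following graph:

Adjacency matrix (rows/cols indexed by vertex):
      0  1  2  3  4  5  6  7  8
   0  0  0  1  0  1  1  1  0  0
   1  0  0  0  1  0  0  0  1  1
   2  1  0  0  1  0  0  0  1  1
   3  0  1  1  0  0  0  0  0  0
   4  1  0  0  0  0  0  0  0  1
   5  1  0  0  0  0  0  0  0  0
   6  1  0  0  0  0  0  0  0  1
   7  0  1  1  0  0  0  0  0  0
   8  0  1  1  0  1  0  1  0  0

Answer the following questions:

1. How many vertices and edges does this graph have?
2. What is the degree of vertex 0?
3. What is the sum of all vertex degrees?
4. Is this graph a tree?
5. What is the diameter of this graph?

Count: 9 vertices, 12 edges.
Vertex 0 has neighbors [2, 4, 5, 6], degree = 4.
Handshaking lemma: 2 * 12 = 24.
A tree on 9 vertices has 8 edges. This graph has 12 edges (4 extra). Not a tree.
Diameter (longest shortest path) = 4.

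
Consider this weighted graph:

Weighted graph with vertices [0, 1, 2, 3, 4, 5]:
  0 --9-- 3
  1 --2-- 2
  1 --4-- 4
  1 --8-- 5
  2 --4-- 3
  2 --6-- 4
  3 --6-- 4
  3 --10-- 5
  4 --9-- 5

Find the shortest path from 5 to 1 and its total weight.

Using Dijkstra's algorithm from vertex 5:
Shortest path: 5 -> 1
Total weight: 8 = 8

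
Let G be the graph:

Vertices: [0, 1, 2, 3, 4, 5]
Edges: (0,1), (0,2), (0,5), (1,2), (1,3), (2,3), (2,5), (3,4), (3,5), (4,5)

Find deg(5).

Vertex 5 has neighbors [0, 2, 3, 4], so deg(5) = 4.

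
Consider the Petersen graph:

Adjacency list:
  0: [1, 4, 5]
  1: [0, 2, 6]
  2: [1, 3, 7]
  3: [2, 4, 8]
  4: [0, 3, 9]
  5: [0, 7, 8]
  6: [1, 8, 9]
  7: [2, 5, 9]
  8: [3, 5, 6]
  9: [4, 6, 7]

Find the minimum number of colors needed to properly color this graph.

The Petersen graph contains odd cycles (e.g. the outer 5-cycle), so chi >= 3.
A proper 3-coloring exists (it is a well-known 3-chromatic graph).
Chromatic number = 3.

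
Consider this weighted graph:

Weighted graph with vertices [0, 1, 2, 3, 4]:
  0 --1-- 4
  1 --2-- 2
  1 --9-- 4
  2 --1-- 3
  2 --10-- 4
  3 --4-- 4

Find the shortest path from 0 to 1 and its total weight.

Using Dijkstra's algorithm from vertex 0:
Shortest path: 0 -> 4 -> 3 -> 2 -> 1
Total weight: 1 + 4 + 1 + 2 = 8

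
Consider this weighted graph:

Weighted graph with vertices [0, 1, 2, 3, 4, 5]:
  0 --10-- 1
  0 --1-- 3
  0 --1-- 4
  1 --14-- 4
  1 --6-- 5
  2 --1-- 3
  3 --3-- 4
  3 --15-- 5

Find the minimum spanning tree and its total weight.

Applying Kruskal's algorithm (sort edges by weight, add if no cycle):
  Add (0,4) w=1
  Add (0,3) w=1
  Add (2,3) w=1
  Skip (3,4) w=3 (creates cycle)
  Add (1,5) w=6
  Add (0,1) w=10
  Skip (1,4) w=14 (creates cycle)
  Skip (3,5) w=15 (creates cycle)
MST weight = 19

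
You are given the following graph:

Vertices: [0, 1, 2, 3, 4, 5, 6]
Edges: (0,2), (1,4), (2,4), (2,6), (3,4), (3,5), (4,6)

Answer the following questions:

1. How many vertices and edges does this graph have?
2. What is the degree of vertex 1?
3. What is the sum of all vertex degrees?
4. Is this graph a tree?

Count: 7 vertices, 7 edges.
Vertex 1 has neighbors [4], degree = 1.
Handshaking lemma: 2 * 7 = 14.
A tree on 7 vertices has 6 edges. This graph has 7 edges (1 extra). Not a tree.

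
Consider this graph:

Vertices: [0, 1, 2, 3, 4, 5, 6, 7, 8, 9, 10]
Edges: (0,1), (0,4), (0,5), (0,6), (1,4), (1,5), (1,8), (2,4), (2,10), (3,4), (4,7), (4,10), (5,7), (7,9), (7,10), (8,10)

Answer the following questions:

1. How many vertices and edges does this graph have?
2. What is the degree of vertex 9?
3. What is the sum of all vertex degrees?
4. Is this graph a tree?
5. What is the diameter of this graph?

Count: 11 vertices, 16 edges.
Vertex 9 has neighbors [7], degree = 1.
Handshaking lemma: 2 * 16 = 32.
A tree on 11 vertices has 10 edges. This graph has 16 edges (6 extra). Not a tree.
Diameter (longest shortest path) = 4.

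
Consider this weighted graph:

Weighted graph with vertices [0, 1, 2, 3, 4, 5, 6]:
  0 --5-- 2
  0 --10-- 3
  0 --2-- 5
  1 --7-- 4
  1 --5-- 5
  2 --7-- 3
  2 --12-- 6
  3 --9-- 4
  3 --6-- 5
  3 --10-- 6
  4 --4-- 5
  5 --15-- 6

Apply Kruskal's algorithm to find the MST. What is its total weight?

Applying Kruskal's algorithm (sort edges by weight, add if no cycle):
  Add (0,5) w=2
  Add (4,5) w=4
  Add (0,2) w=5
  Add (1,5) w=5
  Add (3,5) w=6
  Skip (1,4) w=7 (creates cycle)
  Skip (2,3) w=7 (creates cycle)
  Skip (3,4) w=9 (creates cycle)
  Skip (0,3) w=10 (creates cycle)
  Add (3,6) w=10
  Skip (2,6) w=12 (creates cycle)
  Skip (5,6) w=15 (creates cycle)
MST weight = 32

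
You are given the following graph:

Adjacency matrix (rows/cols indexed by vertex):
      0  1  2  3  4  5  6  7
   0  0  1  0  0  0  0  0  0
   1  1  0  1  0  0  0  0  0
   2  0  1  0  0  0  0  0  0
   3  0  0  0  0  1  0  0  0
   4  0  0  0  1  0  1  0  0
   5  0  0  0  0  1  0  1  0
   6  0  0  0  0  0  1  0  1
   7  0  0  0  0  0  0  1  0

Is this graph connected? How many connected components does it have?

Checking connectivity: the graph has 2 connected component(s).
Components: [[0, 1, 2], [3, 4, 5, 6, 7]]. The graph is NOT connected.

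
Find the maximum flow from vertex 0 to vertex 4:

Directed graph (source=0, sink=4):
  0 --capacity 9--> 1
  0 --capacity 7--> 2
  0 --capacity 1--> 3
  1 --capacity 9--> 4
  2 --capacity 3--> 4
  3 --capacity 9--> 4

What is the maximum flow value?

Computing max flow:
  Flow on (0->1): 9/9
  Flow on (0->2): 3/7
  Flow on (0->3): 1/1
  Flow on (1->4): 9/9
  Flow on (2->4): 3/3
  Flow on (3->4): 1/9
Maximum flow = 13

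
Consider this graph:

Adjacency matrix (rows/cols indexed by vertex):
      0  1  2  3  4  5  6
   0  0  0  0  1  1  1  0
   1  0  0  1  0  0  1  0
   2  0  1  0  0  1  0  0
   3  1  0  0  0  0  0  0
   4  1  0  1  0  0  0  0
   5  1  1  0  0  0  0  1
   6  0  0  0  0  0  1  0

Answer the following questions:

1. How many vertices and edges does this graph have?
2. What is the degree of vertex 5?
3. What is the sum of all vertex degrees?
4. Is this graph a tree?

Count: 7 vertices, 7 edges.
Vertex 5 has neighbors [0, 1, 6], degree = 3.
Handshaking lemma: 2 * 7 = 14.
A tree on 7 vertices has 6 edges. This graph has 7 edges (1 extra). Not a tree.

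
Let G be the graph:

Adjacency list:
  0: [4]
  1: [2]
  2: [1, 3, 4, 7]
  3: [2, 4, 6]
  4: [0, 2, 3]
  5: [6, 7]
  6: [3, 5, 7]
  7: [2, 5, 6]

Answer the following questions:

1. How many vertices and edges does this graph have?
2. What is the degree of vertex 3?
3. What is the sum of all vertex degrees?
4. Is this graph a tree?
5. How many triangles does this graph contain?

Count: 8 vertices, 10 edges.
Vertex 3 has neighbors [2, 4, 6], degree = 3.
Handshaking lemma: 2 * 10 = 20.
A tree on 8 vertices has 7 edges. This graph has 10 edges (3 extra). Not a tree.
Number of triangles = 2.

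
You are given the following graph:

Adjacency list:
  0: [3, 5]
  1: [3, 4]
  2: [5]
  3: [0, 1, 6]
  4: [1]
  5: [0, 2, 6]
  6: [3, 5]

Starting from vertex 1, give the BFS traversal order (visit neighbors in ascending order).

BFS from vertex 1 (neighbors processed in ascending order):
Visit order: 1, 3, 4, 0, 6, 5, 2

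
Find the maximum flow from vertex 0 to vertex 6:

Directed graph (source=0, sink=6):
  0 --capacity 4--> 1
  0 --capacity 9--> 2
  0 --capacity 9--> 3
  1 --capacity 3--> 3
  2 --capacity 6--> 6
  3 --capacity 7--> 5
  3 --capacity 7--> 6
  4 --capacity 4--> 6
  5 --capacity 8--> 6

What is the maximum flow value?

Computing max flow:
  Flow on (0->1): 3/4
  Flow on (0->2): 6/9
  Flow on (0->3): 9/9
  Flow on (1->3): 3/3
  Flow on (2->6): 6/6
  Flow on (3->5): 5/7
  Flow on (3->6): 7/7
  Flow on (5->6): 5/8
Maximum flow = 18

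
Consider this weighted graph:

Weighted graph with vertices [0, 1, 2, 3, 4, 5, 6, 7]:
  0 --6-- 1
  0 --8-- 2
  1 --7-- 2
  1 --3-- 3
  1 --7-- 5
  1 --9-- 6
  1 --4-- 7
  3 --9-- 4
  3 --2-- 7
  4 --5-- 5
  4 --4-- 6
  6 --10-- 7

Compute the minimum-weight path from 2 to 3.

Using Dijkstra's algorithm from vertex 2:
Shortest path: 2 -> 1 -> 3
Total weight: 7 + 3 = 10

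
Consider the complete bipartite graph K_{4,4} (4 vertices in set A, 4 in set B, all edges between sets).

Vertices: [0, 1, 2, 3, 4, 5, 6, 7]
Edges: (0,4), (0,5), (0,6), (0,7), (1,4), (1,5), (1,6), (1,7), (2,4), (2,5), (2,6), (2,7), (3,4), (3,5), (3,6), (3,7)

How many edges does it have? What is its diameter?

K_{4,4} has 4 * 4 = 16 edges.
Any vertex reaches any opposite-side vertex in 1 step; same-side vertices reach in 2 steps via any opposite-side vertex.
Diameter = 2.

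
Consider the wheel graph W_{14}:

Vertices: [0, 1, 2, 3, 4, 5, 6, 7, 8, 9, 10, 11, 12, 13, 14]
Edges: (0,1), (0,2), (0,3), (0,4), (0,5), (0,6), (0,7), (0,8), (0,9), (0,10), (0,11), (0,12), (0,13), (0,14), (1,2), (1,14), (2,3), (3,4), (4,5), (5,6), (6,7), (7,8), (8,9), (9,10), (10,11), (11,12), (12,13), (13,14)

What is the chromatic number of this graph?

W_{14} = C_{14} plus a hub adjacent to every cycle vertex.
The outer cycle needs 2 colors (even cycle); the hub is adjacent to all of them so needs a fresh color.
Chromatic number = 2 + 1 = 3.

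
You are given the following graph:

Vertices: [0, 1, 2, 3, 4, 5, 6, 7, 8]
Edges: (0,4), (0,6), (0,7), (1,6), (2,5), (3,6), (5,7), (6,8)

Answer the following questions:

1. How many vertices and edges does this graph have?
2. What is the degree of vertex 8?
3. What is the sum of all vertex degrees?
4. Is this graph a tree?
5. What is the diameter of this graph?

Count: 9 vertices, 8 edges.
Vertex 8 has neighbors [6], degree = 1.
Handshaking lemma: 2 * 8 = 16.
A graph is a tree iff it is connected and has exactly n-1 edges. This graph is connected (all 9 vertices in one component) and has 9-1 = 8 edges. It is a tree.
Diameter (longest shortest path) = 5.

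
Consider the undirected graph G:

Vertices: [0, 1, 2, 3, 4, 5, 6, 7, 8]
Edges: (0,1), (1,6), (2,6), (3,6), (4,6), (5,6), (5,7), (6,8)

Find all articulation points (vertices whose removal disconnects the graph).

An articulation point is a vertex whose removal disconnects the graph.
Articulation points: [1, 5, 6]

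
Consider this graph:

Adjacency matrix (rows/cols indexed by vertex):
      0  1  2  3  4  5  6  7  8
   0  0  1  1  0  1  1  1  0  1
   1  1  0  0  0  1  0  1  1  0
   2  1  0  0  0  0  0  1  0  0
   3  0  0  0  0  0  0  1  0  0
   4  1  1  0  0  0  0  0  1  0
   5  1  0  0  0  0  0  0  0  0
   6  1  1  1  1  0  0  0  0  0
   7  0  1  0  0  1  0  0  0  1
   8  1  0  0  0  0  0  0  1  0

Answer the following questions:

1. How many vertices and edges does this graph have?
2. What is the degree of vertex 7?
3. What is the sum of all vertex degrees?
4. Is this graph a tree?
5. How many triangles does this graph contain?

Count: 9 vertices, 13 edges.
Vertex 7 has neighbors [1, 4, 8], degree = 3.
Handshaking lemma: 2 * 13 = 26.
A tree on 9 vertices has 8 edges. This graph has 13 edges (5 extra). Not a tree.
Number of triangles = 4.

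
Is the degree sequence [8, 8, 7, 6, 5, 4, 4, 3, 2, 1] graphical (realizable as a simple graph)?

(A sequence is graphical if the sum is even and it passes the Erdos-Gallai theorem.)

Sum of degrees = 48. Sum is even and passes Erdos-Gallai. The sequence IS graphical.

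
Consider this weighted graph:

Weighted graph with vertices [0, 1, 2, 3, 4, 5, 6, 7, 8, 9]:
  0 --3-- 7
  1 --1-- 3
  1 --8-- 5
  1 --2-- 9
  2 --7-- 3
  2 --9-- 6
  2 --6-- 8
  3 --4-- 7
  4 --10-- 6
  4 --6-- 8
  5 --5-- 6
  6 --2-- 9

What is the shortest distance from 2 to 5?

Using Dijkstra's algorithm from vertex 2:
Shortest path: 2 -> 6 -> 5
Total weight: 9 + 5 = 14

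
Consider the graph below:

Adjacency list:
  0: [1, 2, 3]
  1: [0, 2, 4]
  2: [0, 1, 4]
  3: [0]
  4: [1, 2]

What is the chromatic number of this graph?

The graph has a maximum clique of size 3 (lower bound on chromatic number).
A valid 3-coloring: {0: 0, 1: 1, 2: 2, 3: 1, 4: 0}.
Chromatic number = 3.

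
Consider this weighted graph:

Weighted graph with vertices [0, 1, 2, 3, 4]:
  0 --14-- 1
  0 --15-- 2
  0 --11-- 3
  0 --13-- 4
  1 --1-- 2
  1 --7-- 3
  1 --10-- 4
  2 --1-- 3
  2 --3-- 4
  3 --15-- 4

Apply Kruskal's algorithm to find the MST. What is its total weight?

Applying Kruskal's algorithm (sort edges by weight, add if no cycle):
  Add (1,2) w=1
  Add (2,3) w=1
  Add (2,4) w=3
  Skip (1,3) w=7 (creates cycle)
  Skip (1,4) w=10 (creates cycle)
  Add (0,3) w=11
  Skip (0,4) w=13 (creates cycle)
  Skip (0,1) w=14 (creates cycle)
  Skip (0,2) w=15 (creates cycle)
  Skip (3,4) w=15 (creates cycle)
MST weight = 16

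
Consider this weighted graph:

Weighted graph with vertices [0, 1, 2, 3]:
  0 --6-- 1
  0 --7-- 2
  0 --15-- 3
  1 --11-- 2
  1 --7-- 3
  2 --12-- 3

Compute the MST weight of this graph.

Applying Kruskal's algorithm (sort edges by weight, add if no cycle):
  Add (0,1) w=6
  Add (0,2) w=7
  Add (1,3) w=7
  Skip (1,2) w=11 (creates cycle)
  Skip (2,3) w=12 (creates cycle)
  Skip (0,3) w=15 (creates cycle)
MST weight = 20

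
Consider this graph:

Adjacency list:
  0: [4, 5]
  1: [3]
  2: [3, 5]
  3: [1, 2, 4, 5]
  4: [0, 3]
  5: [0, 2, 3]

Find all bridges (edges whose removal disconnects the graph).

A bridge is an edge whose removal increases the number of connected components.
Bridges found: (1,3)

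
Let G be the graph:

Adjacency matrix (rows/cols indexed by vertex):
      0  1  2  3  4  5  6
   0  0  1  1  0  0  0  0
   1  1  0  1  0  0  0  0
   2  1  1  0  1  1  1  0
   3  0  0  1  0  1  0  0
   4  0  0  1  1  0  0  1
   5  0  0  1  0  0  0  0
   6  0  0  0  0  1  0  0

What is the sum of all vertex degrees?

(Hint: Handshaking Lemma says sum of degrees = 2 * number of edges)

Count edges: 8 edges.
By Handshaking Lemma: sum of degrees = 2 * 8 = 16.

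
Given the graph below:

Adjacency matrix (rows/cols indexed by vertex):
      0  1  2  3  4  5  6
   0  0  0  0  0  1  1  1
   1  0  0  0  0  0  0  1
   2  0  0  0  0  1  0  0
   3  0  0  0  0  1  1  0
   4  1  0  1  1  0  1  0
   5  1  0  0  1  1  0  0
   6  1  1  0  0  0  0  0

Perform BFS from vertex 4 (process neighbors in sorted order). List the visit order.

BFS from vertex 4 (neighbors processed in ascending order):
Visit order: 4, 0, 2, 3, 5, 6, 1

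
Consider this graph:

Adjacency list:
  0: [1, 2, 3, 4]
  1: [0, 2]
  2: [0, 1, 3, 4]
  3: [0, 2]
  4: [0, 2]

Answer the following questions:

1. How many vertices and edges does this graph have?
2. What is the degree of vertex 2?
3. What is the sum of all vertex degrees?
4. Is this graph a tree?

Count: 5 vertices, 7 edges.
Vertex 2 has neighbors [0, 1, 3, 4], degree = 4.
Handshaking lemma: 2 * 7 = 14.
A tree on 5 vertices has 4 edges. This graph has 7 edges (3 extra). Not a tree.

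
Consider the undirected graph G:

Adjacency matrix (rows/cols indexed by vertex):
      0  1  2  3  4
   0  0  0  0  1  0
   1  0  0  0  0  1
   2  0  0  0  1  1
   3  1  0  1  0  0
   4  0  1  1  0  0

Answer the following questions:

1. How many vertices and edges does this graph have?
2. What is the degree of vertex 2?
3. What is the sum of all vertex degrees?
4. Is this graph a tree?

Count: 5 vertices, 4 edges.
Vertex 2 has neighbors [3, 4], degree = 2.
Handshaking lemma: 2 * 4 = 8.
A graph is a tree iff it is connected and has exactly n-1 edges. This graph is connected (all 5 vertices in one component) and has 5-1 = 4 edges. It is a tree.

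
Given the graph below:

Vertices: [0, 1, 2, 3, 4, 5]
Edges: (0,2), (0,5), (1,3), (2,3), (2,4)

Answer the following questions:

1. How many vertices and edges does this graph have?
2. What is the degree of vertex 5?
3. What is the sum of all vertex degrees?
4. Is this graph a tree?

Count: 6 vertices, 5 edges.
Vertex 5 has neighbors [0], degree = 1.
Handshaking lemma: 2 * 5 = 10.
A graph is a tree iff it is connected and has exactly n-1 edges. This graph is connected (all 6 vertices in one component) and has 6-1 = 5 edges. It is a tree.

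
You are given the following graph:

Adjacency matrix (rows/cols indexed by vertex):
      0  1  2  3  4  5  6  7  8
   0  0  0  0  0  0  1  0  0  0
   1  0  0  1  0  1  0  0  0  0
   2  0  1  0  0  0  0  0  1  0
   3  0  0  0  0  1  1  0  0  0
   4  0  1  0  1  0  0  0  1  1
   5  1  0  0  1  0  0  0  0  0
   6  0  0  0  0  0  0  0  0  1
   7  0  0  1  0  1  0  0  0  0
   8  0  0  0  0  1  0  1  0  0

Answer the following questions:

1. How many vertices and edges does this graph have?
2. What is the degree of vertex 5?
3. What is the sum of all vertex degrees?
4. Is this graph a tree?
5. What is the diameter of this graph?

Count: 9 vertices, 9 edges.
Vertex 5 has neighbors [0, 3], degree = 2.
Handshaking lemma: 2 * 9 = 18.
A tree on 9 vertices has 8 edges. This graph has 9 edges (1 extra). Not a tree.
Diameter (longest shortest path) = 5.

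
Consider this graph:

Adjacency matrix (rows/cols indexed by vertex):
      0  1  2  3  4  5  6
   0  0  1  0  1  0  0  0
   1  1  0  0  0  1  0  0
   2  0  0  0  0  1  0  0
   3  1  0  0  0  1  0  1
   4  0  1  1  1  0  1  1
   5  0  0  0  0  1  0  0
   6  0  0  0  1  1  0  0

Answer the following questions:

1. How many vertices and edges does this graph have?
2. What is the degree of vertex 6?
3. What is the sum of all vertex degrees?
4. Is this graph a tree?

Count: 7 vertices, 8 edges.
Vertex 6 has neighbors [3, 4], degree = 2.
Handshaking lemma: 2 * 8 = 16.
A tree on 7 vertices has 6 edges. This graph has 8 edges (2 extra). Not a tree.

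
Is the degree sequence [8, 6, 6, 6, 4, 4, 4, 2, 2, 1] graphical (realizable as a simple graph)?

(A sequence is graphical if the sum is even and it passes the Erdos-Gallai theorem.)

Sum of degrees = 43. Sum is odd, so the sequence is NOT graphical.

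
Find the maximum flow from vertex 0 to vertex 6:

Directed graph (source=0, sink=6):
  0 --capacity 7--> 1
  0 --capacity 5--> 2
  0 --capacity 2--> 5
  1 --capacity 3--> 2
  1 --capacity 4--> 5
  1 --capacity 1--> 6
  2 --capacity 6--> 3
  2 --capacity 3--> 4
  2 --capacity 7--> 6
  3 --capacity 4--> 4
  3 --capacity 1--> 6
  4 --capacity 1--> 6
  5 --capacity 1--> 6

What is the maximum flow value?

Computing max flow:
  Flow on (0->1): 4/7
  Flow on (0->2): 5/5
  Flow on (0->5): 1/2
  Flow on (1->2): 3/3
  Flow on (1->6): 1/1
  Flow on (2->3): 1/6
  Flow on (2->6): 7/7
  Flow on (3->6): 1/1
  Flow on (5->6): 1/1
Maximum flow = 10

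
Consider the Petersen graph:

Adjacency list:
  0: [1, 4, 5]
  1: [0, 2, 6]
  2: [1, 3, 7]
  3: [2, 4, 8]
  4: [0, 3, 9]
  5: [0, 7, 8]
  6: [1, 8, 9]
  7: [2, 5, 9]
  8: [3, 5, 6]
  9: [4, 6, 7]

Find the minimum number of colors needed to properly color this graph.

The Petersen graph contains odd cycles (e.g. the outer 5-cycle), so chi >= 3.
A proper 3-coloring exists (it is a well-known 3-chromatic graph).
Chromatic number = 3.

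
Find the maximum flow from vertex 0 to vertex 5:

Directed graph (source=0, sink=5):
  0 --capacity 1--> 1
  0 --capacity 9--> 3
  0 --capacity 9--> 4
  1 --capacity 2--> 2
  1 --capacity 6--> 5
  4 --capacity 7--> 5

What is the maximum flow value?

Computing max flow:
  Flow on (0->1): 1/1
  Flow on (0->4): 7/9
  Flow on (1->5): 1/6
  Flow on (4->5): 7/7
Maximum flow = 8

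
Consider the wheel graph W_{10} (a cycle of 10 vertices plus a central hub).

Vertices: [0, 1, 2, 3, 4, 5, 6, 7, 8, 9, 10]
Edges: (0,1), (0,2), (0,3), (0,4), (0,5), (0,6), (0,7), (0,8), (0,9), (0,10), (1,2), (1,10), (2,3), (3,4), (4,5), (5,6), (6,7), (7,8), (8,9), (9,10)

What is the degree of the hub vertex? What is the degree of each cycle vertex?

The hub connects to all 10 cycle vertices, so deg(hub) = 10.
Each cycle vertex connects to 2 neighbors on the cycle plus the hub, so deg(cycle vertex) = 3.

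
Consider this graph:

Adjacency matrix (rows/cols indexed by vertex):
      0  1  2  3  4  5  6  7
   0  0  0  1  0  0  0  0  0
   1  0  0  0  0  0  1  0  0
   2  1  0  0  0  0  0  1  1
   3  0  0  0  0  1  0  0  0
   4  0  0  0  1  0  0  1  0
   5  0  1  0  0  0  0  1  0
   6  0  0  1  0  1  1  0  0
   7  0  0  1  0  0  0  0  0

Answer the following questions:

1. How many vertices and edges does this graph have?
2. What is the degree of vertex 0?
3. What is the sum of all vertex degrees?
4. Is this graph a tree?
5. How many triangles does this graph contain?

Count: 8 vertices, 7 edges.
Vertex 0 has neighbors [2], degree = 1.
Handshaking lemma: 2 * 7 = 14.
A graph is a tree iff it is connected and has exactly n-1 edges. This graph is connected (all 8 vertices in one component) and has 8-1 = 7 edges. It is a tree.
Number of triangles = 0.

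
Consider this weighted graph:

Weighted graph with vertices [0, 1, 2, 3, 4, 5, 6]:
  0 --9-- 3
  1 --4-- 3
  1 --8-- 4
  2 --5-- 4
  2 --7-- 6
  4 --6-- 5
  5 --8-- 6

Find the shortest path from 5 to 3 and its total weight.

Using Dijkstra's algorithm from vertex 5:
Shortest path: 5 -> 4 -> 1 -> 3
Total weight: 6 + 8 + 4 = 18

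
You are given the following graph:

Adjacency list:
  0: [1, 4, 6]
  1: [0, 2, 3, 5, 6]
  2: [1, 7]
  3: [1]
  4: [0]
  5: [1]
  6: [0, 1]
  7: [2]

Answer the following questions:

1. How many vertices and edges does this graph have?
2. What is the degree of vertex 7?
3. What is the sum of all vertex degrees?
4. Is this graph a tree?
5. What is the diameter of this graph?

Count: 8 vertices, 8 edges.
Vertex 7 has neighbors [2], degree = 1.
Handshaking lemma: 2 * 8 = 16.
A tree on 8 vertices has 7 edges. This graph has 8 edges (1 extra). Not a tree.
Diameter (longest shortest path) = 4.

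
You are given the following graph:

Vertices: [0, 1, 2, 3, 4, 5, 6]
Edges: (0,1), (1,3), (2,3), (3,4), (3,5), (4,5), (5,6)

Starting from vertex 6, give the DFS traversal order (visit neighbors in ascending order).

DFS from vertex 6 (neighbors processed in ascending order):
Visit order: 6, 5, 3, 1, 0, 2, 4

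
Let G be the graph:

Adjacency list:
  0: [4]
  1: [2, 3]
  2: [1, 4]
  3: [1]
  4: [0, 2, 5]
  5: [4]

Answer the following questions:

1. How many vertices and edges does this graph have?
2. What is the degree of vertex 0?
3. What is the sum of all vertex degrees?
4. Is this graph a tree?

Count: 6 vertices, 5 edges.
Vertex 0 has neighbors [4], degree = 1.
Handshaking lemma: 2 * 5 = 10.
A graph is a tree iff it is connected and has exactly n-1 edges. This graph is connected (all 6 vertices in one component) and has 6-1 = 5 edges. It is a tree.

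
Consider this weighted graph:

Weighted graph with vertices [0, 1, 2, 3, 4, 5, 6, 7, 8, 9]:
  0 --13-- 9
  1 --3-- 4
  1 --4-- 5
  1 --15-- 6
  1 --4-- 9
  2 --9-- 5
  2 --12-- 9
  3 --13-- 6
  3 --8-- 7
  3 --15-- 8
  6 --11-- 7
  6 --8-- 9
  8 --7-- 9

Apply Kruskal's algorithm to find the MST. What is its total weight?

Applying Kruskal's algorithm (sort edges by weight, add if no cycle):
  Add (1,4) w=3
  Add (1,9) w=4
  Add (1,5) w=4
  Add (8,9) w=7
  Add (3,7) w=8
  Add (6,9) w=8
  Add (2,5) w=9
  Add (6,7) w=11
  Skip (2,9) w=12 (creates cycle)
  Add (0,9) w=13
  Skip (3,6) w=13 (creates cycle)
  Skip (1,6) w=15 (creates cycle)
  Skip (3,8) w=15 (creates cycle)
MST weight = 67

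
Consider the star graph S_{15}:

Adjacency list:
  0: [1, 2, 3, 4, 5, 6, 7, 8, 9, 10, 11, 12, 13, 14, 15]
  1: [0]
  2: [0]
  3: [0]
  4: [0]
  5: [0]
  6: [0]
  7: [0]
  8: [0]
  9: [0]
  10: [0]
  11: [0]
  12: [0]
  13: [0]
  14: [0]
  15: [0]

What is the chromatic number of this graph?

S_{15} has one hub adjacent to 15 leaves; leaves are pairwise non-adjacent.
Color the hub 0 and every leaf 1.
Chromatic number = 2.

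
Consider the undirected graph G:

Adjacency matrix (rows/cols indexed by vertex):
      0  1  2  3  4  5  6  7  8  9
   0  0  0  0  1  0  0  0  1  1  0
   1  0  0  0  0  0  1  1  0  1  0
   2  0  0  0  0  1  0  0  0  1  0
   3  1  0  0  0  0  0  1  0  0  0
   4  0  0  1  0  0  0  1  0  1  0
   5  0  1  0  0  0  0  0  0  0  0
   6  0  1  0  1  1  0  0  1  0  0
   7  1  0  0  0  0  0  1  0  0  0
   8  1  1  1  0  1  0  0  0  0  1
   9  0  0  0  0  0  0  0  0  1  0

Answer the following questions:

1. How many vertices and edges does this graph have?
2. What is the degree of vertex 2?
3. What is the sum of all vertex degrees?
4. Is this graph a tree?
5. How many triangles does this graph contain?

Count: 10 vertices, 13 edges.
Vertex 2 has neighbors [4, 8], degree = 2.
Handshaking lemma: 2 * 13 = 26.
A tree on 10 vertices has 9 edges. This graph has 13 edges (4 extra). Not a tree.
Number of triangles = 1.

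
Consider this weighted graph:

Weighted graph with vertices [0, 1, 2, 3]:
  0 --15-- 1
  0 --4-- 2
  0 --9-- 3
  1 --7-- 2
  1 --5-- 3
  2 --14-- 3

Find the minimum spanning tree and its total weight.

Applying Kruskal's algorithm (sort edges by weight, add if no cycle):
  Add (0,2) w=4
  Add (1,3) w=5
  Add (1,2) w=7
  Skip (0,3) w=9 (creates cycle)
  Skip (2,3) w=14 (creates cycle)
  Skip (0,1) w=15 (creates cycle)
MST weight = 16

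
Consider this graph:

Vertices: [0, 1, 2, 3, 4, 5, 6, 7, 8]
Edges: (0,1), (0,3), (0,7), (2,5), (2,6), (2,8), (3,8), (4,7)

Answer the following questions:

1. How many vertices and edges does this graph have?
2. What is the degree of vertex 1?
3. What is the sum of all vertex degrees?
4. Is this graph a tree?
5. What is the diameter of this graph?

Count: 9 vertices, 8 edges.
Vertex 1 has neighbors [0], degree = 1.
Handshaking lemma: 2 * 8 = 16.
A graph is a tree iff it is connected and has exactly n-1 edges. This graph is connected (all 9 vertices in one component) and has 9-1 = 8 edges. It is a tree.
Diameter (longest shortest path) = 6.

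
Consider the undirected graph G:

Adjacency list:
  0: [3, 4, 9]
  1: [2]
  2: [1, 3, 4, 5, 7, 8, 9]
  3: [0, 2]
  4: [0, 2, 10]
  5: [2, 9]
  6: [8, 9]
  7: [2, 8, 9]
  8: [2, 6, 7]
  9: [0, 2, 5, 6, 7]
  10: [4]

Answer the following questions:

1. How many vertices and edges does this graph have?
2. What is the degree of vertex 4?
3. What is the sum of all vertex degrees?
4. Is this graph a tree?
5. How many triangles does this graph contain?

Count: 11 vertices, 16 edges.
Vertex 4 has neighbors [0, 2, 10], degree = 3.
Handshaking lemma: 2 * 16 = 32.
A tree on 11 vertices has 10 edges. This graph has 16 edges (6 extra). Not a tree.
Number of triangles = 3.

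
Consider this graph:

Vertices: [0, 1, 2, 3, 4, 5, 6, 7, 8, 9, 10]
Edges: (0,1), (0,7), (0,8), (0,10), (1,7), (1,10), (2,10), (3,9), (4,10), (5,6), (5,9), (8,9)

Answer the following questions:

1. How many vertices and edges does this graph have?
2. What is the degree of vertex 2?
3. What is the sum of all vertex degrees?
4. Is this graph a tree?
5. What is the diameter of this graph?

Count: 11 vertices, 12 edges.
Vertex 2 has neighbors [10], degree = 1.
Handshaking lemma: 2 * 12 = 24.
A tree on 11 vertices has 10 edges. This graph has 12 edges (2 extra). Not a tree.
Diameter (longest shortest path) = 6.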